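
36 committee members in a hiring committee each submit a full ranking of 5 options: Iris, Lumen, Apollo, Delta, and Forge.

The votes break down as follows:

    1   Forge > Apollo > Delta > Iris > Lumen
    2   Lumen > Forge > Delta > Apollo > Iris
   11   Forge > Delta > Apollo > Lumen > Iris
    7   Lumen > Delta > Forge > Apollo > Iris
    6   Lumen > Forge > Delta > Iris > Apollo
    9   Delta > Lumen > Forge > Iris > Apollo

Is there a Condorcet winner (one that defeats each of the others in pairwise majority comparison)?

No

Head-to-head results (36 voters total):
Iris vs Lumen: Lumen wins 35–1.
Iris vs Apollo: Apollo wins 21–15.
Iris vs Delta: Delta wins 36–0.
Iris vs Forge: Forge wins 36–0.
Lumen vs Apollo: Lumen wins 24–12.
Lumen vs Delta: Delta wins 21–15.
Lumen vs Forge: Lumen wins 24–12.
Apollo vs Delta: Delta wins 35–1.
Apollo vs Forge: Forge wins 36–0.
Delta vs Forge: Forge wins 20–16.
No candidate beats all others: Lumen beats Forge beats Delta beats Lumen, a majority cycle.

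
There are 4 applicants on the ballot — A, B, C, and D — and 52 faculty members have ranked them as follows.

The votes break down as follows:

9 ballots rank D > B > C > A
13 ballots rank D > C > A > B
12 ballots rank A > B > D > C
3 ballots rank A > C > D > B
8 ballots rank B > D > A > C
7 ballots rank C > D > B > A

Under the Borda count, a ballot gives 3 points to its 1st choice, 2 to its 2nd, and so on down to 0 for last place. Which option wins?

Borda scores:
  A: 9·0 + 13·1 + 12·3 + 3·3 + 8·1 + 7·0 = 66
  B: 9·2 + 13·0 + 12·2 + 3·0 + 8·3 + 7·1 = 73
  C: 9·1 + 13·2 + 12·0 + 3·2 + 8·0 + 7·3 = 62
  D: 9·3 + 13·3 + 12·1 + 3·1 + 8·2 + 7·2 = 111
D has the highest total.

D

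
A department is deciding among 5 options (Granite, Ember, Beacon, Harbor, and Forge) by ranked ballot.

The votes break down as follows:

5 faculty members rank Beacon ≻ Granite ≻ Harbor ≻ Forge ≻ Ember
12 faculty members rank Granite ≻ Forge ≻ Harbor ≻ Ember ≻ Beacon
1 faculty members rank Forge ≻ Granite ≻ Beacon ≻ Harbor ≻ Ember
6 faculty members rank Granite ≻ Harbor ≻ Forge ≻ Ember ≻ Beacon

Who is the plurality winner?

First-place vote totals:
  Granite: 18
  Ember: 0
  Beacon: 5
  Harbor: 0
  Forge: 1
Granite has the most first-place votes.

Granite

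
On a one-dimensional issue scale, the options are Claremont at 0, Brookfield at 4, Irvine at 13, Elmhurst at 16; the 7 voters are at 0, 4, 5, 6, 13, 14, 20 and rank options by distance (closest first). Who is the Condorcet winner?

Brookfield

With single-peaked preferences on a line, the Condorcet winner is the candidate closest to the median voter.
The median voter (position 6) is closest to Brookfield at 4.
Check: Brookfield vs Irvine — voters closer to Brookfield: 4 of 7.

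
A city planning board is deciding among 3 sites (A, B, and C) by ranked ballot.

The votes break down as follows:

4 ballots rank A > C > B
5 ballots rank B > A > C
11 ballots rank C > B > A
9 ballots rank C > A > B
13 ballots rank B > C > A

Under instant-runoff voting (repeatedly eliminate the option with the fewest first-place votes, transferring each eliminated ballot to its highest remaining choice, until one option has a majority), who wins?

Round 1: C 20, B 18, A 4. A has the fewest and is eliminated.
Round 2: C 24, B 18. C has a majority.

C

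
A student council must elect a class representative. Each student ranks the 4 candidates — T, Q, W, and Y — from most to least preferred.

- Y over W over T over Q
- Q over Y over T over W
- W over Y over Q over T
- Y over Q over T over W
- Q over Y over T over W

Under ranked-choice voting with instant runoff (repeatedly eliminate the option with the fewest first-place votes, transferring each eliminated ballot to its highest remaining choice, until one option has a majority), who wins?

Round 1: Q 2, Y 2, W 1, T 0. T has the fewest and is eliminated.
Round 2: Q 2, Y 2, W 1. W has the fewest and is eliminated.
Round 3: Y 3, Q 2. Y has a majority.

Y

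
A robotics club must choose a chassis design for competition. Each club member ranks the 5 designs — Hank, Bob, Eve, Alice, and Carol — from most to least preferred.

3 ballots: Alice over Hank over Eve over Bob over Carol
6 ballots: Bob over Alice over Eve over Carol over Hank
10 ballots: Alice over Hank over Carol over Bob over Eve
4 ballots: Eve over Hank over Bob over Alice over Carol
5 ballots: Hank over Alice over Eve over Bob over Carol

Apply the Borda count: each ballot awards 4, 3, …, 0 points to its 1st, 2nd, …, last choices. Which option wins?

Borda scores:
  Hank: 3·3 + 6·0 + 10·3 + 4·3 + 5·4 = 71
  Bob: 3·1 + 6·4 + 10·1 + 4·2 + 5·1 = 50
  Eve: 3·2 + 6·2 + 10·0 + 4·4 + 5·2 = 44
  Alice: 3·4 + 6·3 + 10·4 + 4·1 + 5·3 = 89
  Carol: 3·0 + 6·1 + 10·2 + 4·0 + 5·0 = 26
Alice has the highest total.

Alice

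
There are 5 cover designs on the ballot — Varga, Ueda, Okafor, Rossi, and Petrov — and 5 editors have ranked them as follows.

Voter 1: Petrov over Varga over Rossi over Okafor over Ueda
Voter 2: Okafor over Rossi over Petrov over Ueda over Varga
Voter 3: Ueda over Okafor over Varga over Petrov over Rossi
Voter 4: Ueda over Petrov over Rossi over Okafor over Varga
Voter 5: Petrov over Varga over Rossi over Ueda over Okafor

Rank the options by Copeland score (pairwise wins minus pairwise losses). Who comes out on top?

Pairwise results:
  Varga vs Ueda: Ueda wins 3–2.
  Varga vs Okafor: Okafor wins 3–2.
  Varga vs Rossi: Varga wins 3–2.
  Varga vs Petrov: Petrov wins 4–1.
  Ueda vs Okafor: Ueda wins 3–2.
  Ueda vs Rossi: Rossi wins 3–2.
  Ueda vs Petrov: Petrov wins 3–2.
  Okafor vs Rossi: Rossi wins 3–2.
  Okafor vs Petrov: Petrov wins 3–2.
  Rossi vs Petrov: Petrov wins 4–1.
Copeland scores (wins − losses):
  Varga: 1 − 3 = -2
  Ueda: 2 − 2 = 0
  Okafor: 1 − 3 = -2
  Rossi: 2 − 2 = 0
  Petrov: 4 − 0 = 4
Petrov has the best Copeland score.

Petrov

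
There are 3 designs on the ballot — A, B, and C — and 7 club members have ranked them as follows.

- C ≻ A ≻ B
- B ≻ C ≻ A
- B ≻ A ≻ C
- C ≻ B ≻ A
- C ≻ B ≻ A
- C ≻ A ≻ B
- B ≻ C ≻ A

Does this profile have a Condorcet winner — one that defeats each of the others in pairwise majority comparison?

Head-to-head results (7 voters total):
A vs B: B wins 5–2.
A vs C: C wins 6–1.
B vs C: C wins 4–3.
C beats each rival — A (6–1), B (4–3) — so C is the Condorcet winner.

Yes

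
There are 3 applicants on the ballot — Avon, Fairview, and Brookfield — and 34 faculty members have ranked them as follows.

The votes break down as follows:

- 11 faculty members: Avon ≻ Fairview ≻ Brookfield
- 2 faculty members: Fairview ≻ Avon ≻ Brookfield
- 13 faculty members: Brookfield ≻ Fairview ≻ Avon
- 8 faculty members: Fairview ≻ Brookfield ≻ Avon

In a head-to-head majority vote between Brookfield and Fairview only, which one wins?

Ballots ranking Brookfield above Fairview: 13.
Ballots ranking Fairview above Brookfield: 11+2+8 = 21.
Fairview wins the head-to-head, 21–13.

Fairview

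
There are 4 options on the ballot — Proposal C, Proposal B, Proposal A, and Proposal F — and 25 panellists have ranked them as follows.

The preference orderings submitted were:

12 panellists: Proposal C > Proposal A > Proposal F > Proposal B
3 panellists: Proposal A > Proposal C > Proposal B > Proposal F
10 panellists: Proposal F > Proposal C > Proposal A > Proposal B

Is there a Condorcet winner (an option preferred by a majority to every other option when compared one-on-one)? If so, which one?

Proposal C

Head-to-head results (25 voters total):
Proposal C vs Proposal B: Proposal C wins 25–0.
Proposal C vs Proposal A: Proposal C wins 22–3.
Proposal C vs Proposal F: Proposal C wins 15–10.
Proposal B vs Proposal A: Proposal A wins 25–0.
Proposal B vs Proposal F: Proposal F wins 22–3.
Proposal A vs Proposal F: Proposal A wins 15–10.
Proposal C beats each rival — Proposal B (25–0), Proposal A (22–3), Proposal F (15–10) — so Proposal C is the Condorcet winner.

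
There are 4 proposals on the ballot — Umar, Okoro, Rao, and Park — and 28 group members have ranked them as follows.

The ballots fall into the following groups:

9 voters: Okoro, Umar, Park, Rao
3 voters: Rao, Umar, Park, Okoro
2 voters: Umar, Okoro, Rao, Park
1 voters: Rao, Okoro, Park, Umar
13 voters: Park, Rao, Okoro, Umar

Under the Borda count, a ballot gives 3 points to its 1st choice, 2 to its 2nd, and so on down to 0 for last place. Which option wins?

Park

Borda scores:
  Umar: 9·2 + 3·2 + 2·3 + 0 + 13·0 = 30
  Okoro: 9·3 + 3·0 + 2·2 + 2 + 13·1 = 46
  Rao: 9·0 + 3·3 + 2·1 + 3 + 13·2 = 40
  Park: 9·1 + 3·1 + 2·0 + 1 + 13·3 = 52
Park has the highest total.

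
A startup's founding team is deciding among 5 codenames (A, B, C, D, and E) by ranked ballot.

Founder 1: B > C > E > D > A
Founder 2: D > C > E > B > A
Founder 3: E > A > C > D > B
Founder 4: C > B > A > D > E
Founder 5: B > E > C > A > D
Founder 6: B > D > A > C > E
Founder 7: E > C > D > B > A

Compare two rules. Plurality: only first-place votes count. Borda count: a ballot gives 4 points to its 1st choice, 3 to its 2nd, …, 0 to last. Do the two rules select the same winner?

Plurality first-place counts: A 0, B 3, C 1, D 1, E 2 → B.
Borda totals: A 8, B 17, C 18, D 12, E 15 → C.
The two rules disagree: plurality picks B, Borda picks C.

No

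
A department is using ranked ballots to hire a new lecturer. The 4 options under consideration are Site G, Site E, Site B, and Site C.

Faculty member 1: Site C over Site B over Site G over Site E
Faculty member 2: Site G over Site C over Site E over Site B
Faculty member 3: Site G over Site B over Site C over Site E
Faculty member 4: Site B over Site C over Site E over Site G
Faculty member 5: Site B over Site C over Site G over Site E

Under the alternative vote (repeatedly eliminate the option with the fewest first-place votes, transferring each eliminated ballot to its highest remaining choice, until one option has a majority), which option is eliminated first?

Round 1: Site G 2, Site B 2, Site C 1, Site E 0. Site E has the fewest and is eliminated.
Round 2: Site G 2, Site B 2, Site C 1. Site C has the fewest and is eliminated.
Round 3: Site B 3, Site G 2. Site B has a majority.

Site E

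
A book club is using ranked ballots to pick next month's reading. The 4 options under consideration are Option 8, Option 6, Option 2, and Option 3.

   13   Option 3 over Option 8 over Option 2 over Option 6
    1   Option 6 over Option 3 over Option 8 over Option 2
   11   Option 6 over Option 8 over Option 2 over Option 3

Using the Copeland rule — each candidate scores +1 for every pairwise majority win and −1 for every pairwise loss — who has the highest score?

Option 3

Pairwise results:
  Option 8 vs Option 6: Option 8 wins 13–12.
  Option 8 vs Option 2: Option 8 wins 25–0.
  Option 8 vs Option 3: Option 3 wins 14–11.
  Option 6 vs Option 2: Option 2 wins 13–12.
  Option 6 vs Option 3: Option 3 wins 13–12.
  Option 2 vs Option 3: Option 3 wins 14–11.
Copeland scores (wins − losses):
  Option 8: 2 − 1 = 1
  Option 6: 0 − 3 = -3
  Option 2: 1 − 2 = -1
  Option 3: 3 − 0 = 3
Option 3 has the best Copeland score.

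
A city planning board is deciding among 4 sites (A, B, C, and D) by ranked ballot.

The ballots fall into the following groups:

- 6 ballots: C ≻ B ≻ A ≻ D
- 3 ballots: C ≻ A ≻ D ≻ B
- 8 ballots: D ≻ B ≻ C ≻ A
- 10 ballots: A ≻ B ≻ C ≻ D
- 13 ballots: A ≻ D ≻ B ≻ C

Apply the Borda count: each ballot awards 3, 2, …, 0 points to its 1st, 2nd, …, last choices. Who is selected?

A

Borda scores:
  A: 6·1 + 3·2 + 8·0 + 10·3 + 13·3 = 81
  B: 6·2 + 3·0 + 8·2 + 10·2 + 13·1 = 61
  C: 6·3 + 3·3 + 8·1 + 10·1 + 13·0 = 45
  D: 6·0 + 3·1 + 8·3 + 10·0 + 13·2 = 53
A has the highest total.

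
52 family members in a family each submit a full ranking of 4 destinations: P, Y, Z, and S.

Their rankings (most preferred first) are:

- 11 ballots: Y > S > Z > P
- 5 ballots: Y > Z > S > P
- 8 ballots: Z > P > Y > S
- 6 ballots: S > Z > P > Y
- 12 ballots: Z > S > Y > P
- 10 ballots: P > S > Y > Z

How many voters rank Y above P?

Ballots ranking Y above P: 11+5+12 = 28.
Ballots ranking P above Y: 8+6+10 = 24.
So 28 of 52 voters prefer Y to P.

28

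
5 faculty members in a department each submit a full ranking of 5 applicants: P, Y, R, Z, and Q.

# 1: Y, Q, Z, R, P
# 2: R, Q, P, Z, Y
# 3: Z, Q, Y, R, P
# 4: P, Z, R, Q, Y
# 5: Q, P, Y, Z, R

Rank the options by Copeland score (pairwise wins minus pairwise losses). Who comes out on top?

Pairwise results:
  P vs Y: P wins 3–2.
  P vs R: R wins 3–2.
  P vs Z: P wins 3–2.
  P vs Q: Q wins 4–1.
  Y vs R: Y wins 3–2.
  Y vs Z: Z wins 3–2.
  Y vs Q: Q wins 4–1.
  R vs Z: Z wins 4–1.
  R vs Q: Q wins 3–2.
  Z vs Q: Q wins 3–2.
Copeland scores (wins − losses):
  P: 2 − 2 = 0
  Y: 1 − 3 = -2
  R: 1 − 3 = -2
  Z: 2 − 2 = 0
  Q: 4 − 0 = 4
Q has the best Copeland score.

Q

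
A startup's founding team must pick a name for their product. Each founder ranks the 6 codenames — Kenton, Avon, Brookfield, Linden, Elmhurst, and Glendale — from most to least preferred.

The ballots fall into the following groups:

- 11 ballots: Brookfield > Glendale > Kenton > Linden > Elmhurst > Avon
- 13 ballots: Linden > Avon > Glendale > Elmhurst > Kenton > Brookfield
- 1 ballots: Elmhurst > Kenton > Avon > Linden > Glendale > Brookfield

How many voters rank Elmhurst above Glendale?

Ballots ranking Elmhurst above Glendale: 1.
Ballots ranking Glendale above Elmhurst: 11+13 = 24.
So 1 of 25 voters prefer Elmhurst to Glendale.

1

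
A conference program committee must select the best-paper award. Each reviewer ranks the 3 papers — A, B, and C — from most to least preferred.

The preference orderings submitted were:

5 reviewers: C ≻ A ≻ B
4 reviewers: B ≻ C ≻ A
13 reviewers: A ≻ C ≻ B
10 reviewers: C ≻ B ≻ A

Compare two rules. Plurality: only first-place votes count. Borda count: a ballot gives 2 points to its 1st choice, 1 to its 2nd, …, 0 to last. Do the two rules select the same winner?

Plurality first-place counts: A 13, B 4, C 15 → C.
Borda totals: A 31, B 18, C 47 → C.
The two rules agree on C.

Yes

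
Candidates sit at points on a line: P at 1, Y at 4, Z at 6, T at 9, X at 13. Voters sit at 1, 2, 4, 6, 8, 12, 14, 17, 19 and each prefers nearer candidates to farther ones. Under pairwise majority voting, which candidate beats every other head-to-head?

With single-peaked preferences on a line, the Condorcet winner is the candidate closest to the median voter.
The median voter (position 8) is closest to T at 9.
Check: T vs Y — voters closer to T: 5 of 9.

T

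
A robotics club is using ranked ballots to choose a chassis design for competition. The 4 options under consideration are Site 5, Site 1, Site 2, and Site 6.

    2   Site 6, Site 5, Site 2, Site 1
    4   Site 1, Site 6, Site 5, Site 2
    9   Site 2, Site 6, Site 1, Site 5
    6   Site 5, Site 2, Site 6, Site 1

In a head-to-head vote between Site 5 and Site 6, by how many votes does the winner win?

9

Ballots ranking Site 5 above Site 6: 6.
Ballots ranking Site 6 above Site 5: 2+4+9 = 15.
Site 6 wins 15–6, a margin of 9.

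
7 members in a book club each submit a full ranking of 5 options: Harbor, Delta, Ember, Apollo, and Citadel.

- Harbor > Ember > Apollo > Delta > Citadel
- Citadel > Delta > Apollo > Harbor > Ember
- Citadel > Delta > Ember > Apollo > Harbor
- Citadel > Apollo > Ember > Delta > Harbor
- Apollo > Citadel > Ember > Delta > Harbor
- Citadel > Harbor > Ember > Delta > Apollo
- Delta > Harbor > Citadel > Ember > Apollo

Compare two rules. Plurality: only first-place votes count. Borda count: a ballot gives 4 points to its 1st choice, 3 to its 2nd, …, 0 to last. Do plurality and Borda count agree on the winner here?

Plurality first-place counts: Harbor 1, Delta 1, Ember 0, Apollo 1, Citadel 4 → Citadel.
Borda totals: Harbor 11, Delta 14, Ember 12, Apollo 12, Citadel 21 → Citadel.
The two rules agree on Citadel.

Yes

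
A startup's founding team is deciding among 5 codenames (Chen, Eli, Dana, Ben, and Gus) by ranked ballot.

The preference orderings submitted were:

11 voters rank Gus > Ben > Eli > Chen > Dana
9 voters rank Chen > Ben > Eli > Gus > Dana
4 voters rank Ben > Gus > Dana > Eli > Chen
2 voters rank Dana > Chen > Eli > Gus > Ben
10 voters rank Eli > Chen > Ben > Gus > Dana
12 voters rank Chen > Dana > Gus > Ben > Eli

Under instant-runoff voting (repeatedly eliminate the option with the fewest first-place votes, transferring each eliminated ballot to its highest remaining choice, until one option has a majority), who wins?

Round 1: Chen 21, Gus 11, Eli 10, Ben 4, Dana 2. Dana has the fewest and is eliminated.
Round 2: Chen 23, Gus 11, Eli 10, Ben 4. Ben has the fewest and is eliminated.
Round 3: Chen 23, Gus 15, Eli 10. Eli has the fewest and is eliminated.
Round 4: Chen 33, Gus 15. Chen has a majority.

Chen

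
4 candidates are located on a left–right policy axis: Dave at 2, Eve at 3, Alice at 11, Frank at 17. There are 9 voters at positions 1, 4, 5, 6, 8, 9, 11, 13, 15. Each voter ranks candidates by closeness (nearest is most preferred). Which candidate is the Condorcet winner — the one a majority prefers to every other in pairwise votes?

Alice

With single-peaked preferences on a line, the Condorcet winner is the candidate closest to the median voter.
The median voter (position 8) is closest to Alice at 11.
Check: Alice vs Frank — voters closer to Alice: 8 of 9.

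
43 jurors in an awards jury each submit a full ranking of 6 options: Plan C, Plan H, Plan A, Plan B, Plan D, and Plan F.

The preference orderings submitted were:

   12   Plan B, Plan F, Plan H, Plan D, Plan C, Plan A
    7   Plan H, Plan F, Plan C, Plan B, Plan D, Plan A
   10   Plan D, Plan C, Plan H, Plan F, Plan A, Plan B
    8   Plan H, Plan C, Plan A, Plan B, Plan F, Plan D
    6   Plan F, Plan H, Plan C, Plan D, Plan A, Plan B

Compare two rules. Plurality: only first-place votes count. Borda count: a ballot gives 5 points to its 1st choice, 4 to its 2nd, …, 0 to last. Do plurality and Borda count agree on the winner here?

Yes

Plurality first-place counts: Plan C 0, Plan H 15, Plan A 0, Plan B 12, Plan D 10, Plan F 6 → Plan H.
Borda totals: Plan C 123, Plan H 165, Plan A 40, Plan B 90, Plan D 93, Plan F 134 → Plan H.
The two rules agree on Plan H.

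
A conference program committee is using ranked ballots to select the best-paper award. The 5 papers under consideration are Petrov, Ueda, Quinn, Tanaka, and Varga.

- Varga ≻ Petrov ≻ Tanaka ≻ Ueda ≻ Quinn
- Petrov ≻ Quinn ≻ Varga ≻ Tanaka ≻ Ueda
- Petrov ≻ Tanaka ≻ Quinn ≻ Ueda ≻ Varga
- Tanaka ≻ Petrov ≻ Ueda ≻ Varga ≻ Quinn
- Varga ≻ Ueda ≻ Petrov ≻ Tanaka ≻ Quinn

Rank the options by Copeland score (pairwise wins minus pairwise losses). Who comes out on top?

Pairwise results:
  Petrov vs Ueda: Petrov wins 4–1.
  Petrov vs Quinn: Petrov wins 5–0.
  Petrov vs Tanaka: Petrov wins 4–1.
  Petrov vs Varga: Petrov wins 3–2.
  Ueda vs Quinn: Ueda wins 3–2.
  Ueda vs Tanaka: Tanaka wins 4–1.
  Ueda vs Varga: Varga wins 3–2.
  Quinn vs Tanaka: Tanaka wins 4–1.
  Quinn vs Varga: Varga wins 3–2.
  Tanaka vs Varga: Varga wins 3–2.
Copeland scores (wins − losses):
  Petrov: 4 − 0 = 4
  Ueda: 1 − 3 = -2
  Quinn: 0 − 4 = -4
  Tanaka: 2 − 2 = 0
  Varga: 3 − 1 = 2
Petrov has the best Copeland score.

Petrov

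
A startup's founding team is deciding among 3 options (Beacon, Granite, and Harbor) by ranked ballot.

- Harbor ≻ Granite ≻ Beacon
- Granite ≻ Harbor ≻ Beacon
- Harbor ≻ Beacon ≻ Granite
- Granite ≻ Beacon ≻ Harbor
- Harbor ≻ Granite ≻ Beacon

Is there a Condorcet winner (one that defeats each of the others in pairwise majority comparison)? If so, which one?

Head-to-head results (5 voters total):
Beacon vs Granite: Granite wins 4–1.
Beacon vs Harbor: Harbor wins 4–1.
Granite vs Harbor: Harbor wins 3–2.
Harbor beats each rival — Beacon (4–1), Granite (3–2) — so Harbor is the Condorcet winner.

Harbor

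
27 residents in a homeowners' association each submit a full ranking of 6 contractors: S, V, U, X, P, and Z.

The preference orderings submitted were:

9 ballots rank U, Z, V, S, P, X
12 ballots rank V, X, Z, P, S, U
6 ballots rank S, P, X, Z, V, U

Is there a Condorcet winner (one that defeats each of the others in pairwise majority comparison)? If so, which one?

Head-to-head results (27 voters total):
S vs V: V wins 21–6.
S vs U: S wins 18–9.
S vs X: S wins 15–12.
S vs P: S wins 15–12.
S vs Z: Z wins 21–6.
V vs U: V wins 18–9.
V vs X: V wins 21–6.
V vs P: V wins 21–6.
V vs Z: Z wins 15–12.
U vs X: X wins 18–9.
U vs P: P wins 18–9.
U vs Z: Z wins 18–9.
X vs P: P wins 15–12.
X vs Z: X wins 18–9.
P vs Z: Z wins 21–6.
No candidate beats all others: S beats X beats Z beats S, a majority cycle.

There is no Condorcet winner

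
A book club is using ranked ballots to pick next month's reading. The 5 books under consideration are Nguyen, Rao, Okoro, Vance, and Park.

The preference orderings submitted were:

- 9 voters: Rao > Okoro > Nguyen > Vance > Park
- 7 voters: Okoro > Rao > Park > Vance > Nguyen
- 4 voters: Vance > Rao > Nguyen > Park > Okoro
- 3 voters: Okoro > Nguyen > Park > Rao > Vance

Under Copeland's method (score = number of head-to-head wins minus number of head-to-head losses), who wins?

Pairwise results:
  Nguyen vs Rao: Rao wins 20–3.
  Nguyen vs Okoro: Okoro wins 19–4.
  Nguyen vs Vance: Nguyen wins 12–11.
  Nguyen vs Park: Nguyen wins 16–7.
  Rao vs Okoro: Rao wins 13–10.
  Rao vs Vance: Rao wins 19–4.
  Rao vs Park: Rao wins 20–3.
  Okoro vs Vance: Okoro wins 19–4.
  Okoro vs Park: Okoro wins 19–4.
  Vance vs Park: Vance wins 13–10.
Copeland scores (wins − losses):
  Nguyen: 2 − 2 = 0
  Rao: 4 − 0 = 4
  Okoro: 3 − 1 = 2
  Vance: 1 − 3 = -2
  Park: 0 − 4 = -4
Rao has the best Copeland score.

Rao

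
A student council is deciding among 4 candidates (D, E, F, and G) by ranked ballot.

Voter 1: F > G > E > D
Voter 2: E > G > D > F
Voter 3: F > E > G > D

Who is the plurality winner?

F

First-place vote totals:
  D: 0
  E: 1
  F: 2
  G: 0
F has the most first-place votes.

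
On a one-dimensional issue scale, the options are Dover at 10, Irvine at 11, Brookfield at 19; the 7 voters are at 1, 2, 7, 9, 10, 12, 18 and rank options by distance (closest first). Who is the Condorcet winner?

With single-peaked preferences on a line, the Condorcet winner is the candidate closest to the median voter.
The median voter (position 9) is closest to Dover at 10.
Check: Dover vs Irvine — voters closer to Dover: 5 of 7.

Dover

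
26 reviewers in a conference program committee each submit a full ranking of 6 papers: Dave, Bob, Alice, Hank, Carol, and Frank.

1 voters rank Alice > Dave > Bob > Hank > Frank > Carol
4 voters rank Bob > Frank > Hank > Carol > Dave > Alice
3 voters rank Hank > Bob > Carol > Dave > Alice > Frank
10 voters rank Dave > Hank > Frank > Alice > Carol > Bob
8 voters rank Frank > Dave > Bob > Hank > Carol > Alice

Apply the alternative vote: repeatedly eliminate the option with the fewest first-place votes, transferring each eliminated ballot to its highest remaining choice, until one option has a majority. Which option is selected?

Round 1: Dave 10, Frank 8, Bob 4, Hank 3, Alice 1, Carol 0. Carol has the fewest and is eliminated.
Round 2: Dave 10, Frank 8, Bob 4, Hank 3, Alice 1. Alice has the fewest and is eliminated.
Round 3: Dave 11, Frank 8, Bob 4, Hank 3. Hank has the fewest and is eliminated.
Round 4: Dave 11, Frank 8, Bob 7. Bob has the fewest and is eliminated.
Round 5: Dave 14, Frank 12. Dave has a majority.

Dave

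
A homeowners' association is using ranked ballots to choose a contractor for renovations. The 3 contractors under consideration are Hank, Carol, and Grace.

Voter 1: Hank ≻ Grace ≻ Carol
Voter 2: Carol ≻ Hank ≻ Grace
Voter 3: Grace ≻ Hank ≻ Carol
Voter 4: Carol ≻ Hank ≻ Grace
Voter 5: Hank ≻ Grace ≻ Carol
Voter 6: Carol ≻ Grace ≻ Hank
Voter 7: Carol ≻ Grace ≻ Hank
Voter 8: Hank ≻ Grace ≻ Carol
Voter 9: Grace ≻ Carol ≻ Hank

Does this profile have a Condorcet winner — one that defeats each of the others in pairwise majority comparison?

No

Head-to-head results (9 voters total):
Hank vs Carol: Carol wins 5–4.
Hank vs Grace: Hank wins 5–4.
Carol vs Grace: Grace wins 5–4.
No candidate beats all others: Hank beats Grace beats Carol beats Hank, a majority cycle.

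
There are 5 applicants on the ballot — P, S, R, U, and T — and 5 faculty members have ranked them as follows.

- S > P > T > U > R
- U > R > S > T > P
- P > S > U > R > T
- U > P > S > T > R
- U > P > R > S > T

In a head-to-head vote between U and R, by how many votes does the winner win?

Ballots ranking U above R: 5.
Ballots ranking R above U: 0.
U wins 5–0, a margin of 5.

5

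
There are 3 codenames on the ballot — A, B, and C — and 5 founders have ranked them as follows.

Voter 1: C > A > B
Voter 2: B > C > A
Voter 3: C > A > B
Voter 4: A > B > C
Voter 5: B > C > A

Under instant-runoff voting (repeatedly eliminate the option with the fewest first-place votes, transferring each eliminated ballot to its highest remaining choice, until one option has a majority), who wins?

B

Round 1: B 2, C 2, A 1. A has the fewest and is eliminated.
Round 2: B 3, C 2. B has a majority.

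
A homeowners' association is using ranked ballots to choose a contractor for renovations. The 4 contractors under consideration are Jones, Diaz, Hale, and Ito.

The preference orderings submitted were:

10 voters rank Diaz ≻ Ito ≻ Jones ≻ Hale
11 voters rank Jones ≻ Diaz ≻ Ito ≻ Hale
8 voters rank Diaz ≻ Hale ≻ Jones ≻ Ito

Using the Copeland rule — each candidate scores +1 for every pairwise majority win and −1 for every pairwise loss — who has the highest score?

Diaz

Pairwise results:
  Jones vs Diaz: Diaz wins 18–11.
  Jones vs Hale: Jones wins 21–8.
  Jones vs Ito: Jones wins 19–10.
  Diaz vs Hale: Diaz wins 29–0.
  Diaz vs Ito: Diaz wins 29–0.
  Hale vs Ito: Ito wins 21–8.
Copeland scores (wins − losses):
  Jones: 2 − 1 = 1
  Diaz: 3 − 0 = 3
  Hale: 0 − 3 = -3
  Ito: 1 − 2 = -1
Diaz has the best Copeland score.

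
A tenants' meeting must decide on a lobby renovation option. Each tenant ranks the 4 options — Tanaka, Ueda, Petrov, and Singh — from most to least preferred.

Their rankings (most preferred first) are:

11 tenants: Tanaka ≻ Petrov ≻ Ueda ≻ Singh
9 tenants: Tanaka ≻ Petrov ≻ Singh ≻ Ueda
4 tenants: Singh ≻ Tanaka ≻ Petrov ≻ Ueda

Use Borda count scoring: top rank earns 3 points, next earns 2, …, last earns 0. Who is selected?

Borda scores:
  Tanaka: 11·3 + 9·3 + 4·2 = 68
  Ueda: 11·1 + 9·0 + 4·0 = 11
  Petrov: 11·2 + 9·2 + 4·1 = 44
  Singh: 11·0 + 9·1 + 4·3 = 21
Tanaka has the highest total.

Tanaka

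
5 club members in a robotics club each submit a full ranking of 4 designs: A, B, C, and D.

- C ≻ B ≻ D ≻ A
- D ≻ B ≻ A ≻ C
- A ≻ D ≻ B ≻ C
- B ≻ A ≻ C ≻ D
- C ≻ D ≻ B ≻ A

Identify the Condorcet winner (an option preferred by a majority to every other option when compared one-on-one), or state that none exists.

None — there is no Condorcet winner

Head-to-head results (5 voters total):
A vs B: B wins 4–1.
A vs C: A wins 3–2.
A vs D: D wins 3–2.
B vs C: B wins 3–2.
B vs D: D wins 3–2.
C vs D: C wins 3–2.
No candidate beats all others: A beats C beats D beats A, a majority cycle.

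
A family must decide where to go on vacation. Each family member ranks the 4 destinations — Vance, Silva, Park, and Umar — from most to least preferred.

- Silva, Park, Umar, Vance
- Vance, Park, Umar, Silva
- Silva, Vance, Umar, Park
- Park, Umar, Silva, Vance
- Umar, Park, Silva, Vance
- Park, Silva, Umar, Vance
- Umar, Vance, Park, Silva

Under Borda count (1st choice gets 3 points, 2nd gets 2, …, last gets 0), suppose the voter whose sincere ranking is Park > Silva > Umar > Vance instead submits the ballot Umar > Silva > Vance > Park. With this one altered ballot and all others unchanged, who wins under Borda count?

Umar

Borda totals with the altered ballot: Vance 8, Silva 10, Park 10, Umar 14.
The switch changes the winner from Park to Umar.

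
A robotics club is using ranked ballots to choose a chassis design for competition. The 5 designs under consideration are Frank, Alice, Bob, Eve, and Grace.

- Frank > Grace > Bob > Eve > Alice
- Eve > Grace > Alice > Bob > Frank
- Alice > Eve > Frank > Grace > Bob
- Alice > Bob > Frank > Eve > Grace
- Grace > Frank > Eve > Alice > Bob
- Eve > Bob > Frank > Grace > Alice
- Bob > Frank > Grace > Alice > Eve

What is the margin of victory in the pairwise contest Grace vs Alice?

Ballots ranking Grace above Alice: 5.
Ballots ranking Alice above Grace: 2.
Grace wins 5–2, a margin of 3.

3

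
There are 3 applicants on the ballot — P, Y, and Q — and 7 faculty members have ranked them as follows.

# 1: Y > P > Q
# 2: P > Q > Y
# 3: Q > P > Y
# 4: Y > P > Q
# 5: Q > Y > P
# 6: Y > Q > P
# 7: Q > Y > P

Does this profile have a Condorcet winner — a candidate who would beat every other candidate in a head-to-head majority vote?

Yes

Head-to-head results (7 voters total):
P vs Y: Y wins 5–2.
P vs Q: Q wins 4–3.
Y vs Q: Q wins 4–3.
Q beats each rival — P (4–3), Y (4–3) — so Q is the Condorcet winner.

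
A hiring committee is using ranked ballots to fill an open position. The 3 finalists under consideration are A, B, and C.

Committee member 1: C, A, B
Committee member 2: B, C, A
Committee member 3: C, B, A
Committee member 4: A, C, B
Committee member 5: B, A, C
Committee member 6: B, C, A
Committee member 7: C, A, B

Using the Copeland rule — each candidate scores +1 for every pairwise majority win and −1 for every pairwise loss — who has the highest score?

Pairwise results:
  A vs B: B wins 4–3.
  A vs C: C wins 5–2.
  B vs C: C wins 4–3.
Copeland scores (wins − losses):
  A: 0 − 2 = -2
  B: 1 − 1 = 0
  C: 2 − 0 = 2
C has the best Copeland score.

C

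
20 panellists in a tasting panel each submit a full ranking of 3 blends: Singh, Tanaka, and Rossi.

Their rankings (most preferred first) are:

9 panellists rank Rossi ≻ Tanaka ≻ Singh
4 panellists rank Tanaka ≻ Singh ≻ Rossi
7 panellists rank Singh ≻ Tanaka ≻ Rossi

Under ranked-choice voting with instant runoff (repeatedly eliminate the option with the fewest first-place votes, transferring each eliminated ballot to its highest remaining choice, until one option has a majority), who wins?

Round 1: Rossi 9, Singh 7, Tanaka 4. Tanaka has the fewest and is eliminated.
Round 2: Singh 11, Rossi 9. Singh has a majority.

Singh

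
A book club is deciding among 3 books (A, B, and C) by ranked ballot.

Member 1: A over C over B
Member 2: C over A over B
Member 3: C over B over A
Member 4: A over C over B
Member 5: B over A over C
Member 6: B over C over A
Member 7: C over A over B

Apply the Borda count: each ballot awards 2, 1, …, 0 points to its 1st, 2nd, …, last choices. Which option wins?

Borda scores:
  A: 2 + 1 + 0 + 2 + 1 + 0 + 1 = 7
  B: 0 + 0 + 1 + 0 + 2 + 2 + 0 = 5
  C: 1 + 2 + 2 + 1 + 0 + 1 + 2 = 9
C has the highest total.

C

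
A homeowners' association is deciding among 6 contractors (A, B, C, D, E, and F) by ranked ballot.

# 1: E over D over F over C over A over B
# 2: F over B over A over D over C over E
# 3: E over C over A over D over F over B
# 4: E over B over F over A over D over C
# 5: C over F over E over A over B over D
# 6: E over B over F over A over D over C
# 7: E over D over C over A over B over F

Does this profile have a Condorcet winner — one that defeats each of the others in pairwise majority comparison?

Head-to-head results (7 voters total):
A vs B: A wins 4–3.
A vs C: C wins 4–3.
A vs D: A wins 5–2.
A vs E: E wins 6–1.
A vs F: F wins 5–2.
B vs C: C wins 4–3.
B vs D: B wins 4–3.
B vs E: E wins 6–1.
B vs F: F wins 4–3.
C vs D: D wins 5–2.
C vs E: E wins 5–2.
C vs F: F wins 4–3.
D vs E: E wins 6–1.
D vs F: F wins 4–3.
E vs F: E wins 5–2.
E beats each rival — A (6–1), B (6–1), C (5–2), D (6–1), F (5–2) — so E is the Condorcet winner.

Yes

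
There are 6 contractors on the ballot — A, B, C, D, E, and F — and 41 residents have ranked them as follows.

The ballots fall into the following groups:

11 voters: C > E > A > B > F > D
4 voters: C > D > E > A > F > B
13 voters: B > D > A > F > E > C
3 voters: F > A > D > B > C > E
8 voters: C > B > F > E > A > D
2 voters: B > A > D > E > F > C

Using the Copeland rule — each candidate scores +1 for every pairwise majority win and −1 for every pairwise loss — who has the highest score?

Pairwise results:
  A vs B: B wins 23–18.
  A vs C: C wins 23–18.
  A vs D: A wins 24–17.
  A vs E: E wins 23–18.
  A vs F: A wins 30–11.
  B vs C: C wins 23–18.
  B vs D: B wins 34–7.
  B vs E: B wins 26–15.
  B vs F: B wins 34–7.
  C vs D: C wins 23–18.
  C vs E: C wins 26–15.
  C vs F: C wins 23–18.
  D vs E: D wins 22–19.
  D vs F: F wins 22–19.
  E vs F: F wins 24–17.
Copeland scores (wins − losses):
  A: 2 − 3 = -1
  B: 4 − 1 = 3
  C: 5 − 0 = 5
  D: 1 − 4 = -3
  E: 1 − 4 = -3
  F: 2 − 3 = -1
C has the best Copeland score.

C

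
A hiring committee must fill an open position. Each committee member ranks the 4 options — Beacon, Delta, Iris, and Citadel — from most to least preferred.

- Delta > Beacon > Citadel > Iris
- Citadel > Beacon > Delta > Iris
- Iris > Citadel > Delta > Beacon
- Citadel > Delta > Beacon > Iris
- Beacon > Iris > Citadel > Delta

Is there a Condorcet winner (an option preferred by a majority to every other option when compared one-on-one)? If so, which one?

Citadel

Head-to-head results (5 voters total):
Beacon vs Delta: Delta wins 3–2.
Beacon vs Iris: Beacon wins 4–1.
Beacon vs Citadel: Citadel wins 3–2.
Delta vs Iris: Delta wins 3–2.
Delta vs Citadel: Citadel wins 4–1.
Iris vs Citadel: Citadel wins 3–2.
Citadel beats each rival — Beacon (3–2), Delta (4–1), Iris (3–2) — so Citadel is the Condorcet winner.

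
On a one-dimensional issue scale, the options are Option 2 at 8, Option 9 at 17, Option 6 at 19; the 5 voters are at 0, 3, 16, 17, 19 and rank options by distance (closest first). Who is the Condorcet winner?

Option 9

With single-peaked preferences on a line, the Condorcet winner is the candidate closest to the median voter.
The median voter (position 16) is closest to Option 9 at 17.
Check: Option 9 vs Option 2 — voters closer to Option 9: 3 of 5.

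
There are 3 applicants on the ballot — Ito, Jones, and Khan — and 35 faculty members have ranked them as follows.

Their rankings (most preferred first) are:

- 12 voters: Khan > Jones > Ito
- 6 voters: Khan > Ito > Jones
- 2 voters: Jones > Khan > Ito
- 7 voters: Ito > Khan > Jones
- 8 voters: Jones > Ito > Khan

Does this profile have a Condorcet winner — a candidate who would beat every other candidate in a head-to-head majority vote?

Head-to-head results (35 voters total):
Ito vs Jones: Jones wins 22–13.
Ito vs Khan: Khan wins 20–15.
Jones vs Khan: Khan wins 25–10.
Khan beats each rival — Ito (20–15), Jones (25–10) — so Khan is the Condorcet winner.

Yes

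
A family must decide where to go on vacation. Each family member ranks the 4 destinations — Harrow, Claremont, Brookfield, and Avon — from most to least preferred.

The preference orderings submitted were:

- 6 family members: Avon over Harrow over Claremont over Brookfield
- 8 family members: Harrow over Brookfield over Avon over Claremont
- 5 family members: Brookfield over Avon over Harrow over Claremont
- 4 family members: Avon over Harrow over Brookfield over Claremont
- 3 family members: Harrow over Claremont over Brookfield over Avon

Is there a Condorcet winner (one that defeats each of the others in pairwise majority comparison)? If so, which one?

There is no Condorcet winner

Head-to-head results (26 voters total):
Harrow vs Claremont: Harrow wins 26–0.
Harrow vs Brookfield: Harrow wins 21–5.
Harrow vs Avon: Avon wins 15–11.
Claremont vs Brookfield: Brookfield wins 17–9.
Claremont vs Avon: Avon wins 23–3.
Brookfield vs Avon: Brookfield wins 16–10.
No candidate beats all others: Harrow beats Brookfield beats Avon beats Harrow, a majority cycle.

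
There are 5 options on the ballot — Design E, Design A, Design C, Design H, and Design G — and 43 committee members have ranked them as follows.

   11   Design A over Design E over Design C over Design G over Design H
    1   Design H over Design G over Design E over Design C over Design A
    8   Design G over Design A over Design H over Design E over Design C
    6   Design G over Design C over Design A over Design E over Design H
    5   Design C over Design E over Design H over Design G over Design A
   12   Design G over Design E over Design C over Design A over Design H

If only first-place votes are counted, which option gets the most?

Design G

First-place vote totals:
  Design E: 0
  Design A: 11
  Design C: 5
  Design H: 1
  Design G: 26
Design G has the most first-place votes.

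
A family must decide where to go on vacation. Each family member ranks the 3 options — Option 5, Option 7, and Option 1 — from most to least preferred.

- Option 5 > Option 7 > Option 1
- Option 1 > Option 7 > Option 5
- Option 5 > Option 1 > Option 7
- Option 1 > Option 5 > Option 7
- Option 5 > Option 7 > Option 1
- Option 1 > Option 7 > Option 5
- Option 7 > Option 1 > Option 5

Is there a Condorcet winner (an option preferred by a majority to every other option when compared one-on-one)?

Yes

Head-to-head results (7 voters total):
Option 5 vs Option 7: Option 5 wins 4–3.
Option 5 vs Option 1: Option 1 wins 4–3.
Option 7 vs Option 1: Option 1 wins 4–3.
Option 1 beats each rival — Option 5 (4–3), Option 7 (4–3) — so Option 1 is the Condorcet winner.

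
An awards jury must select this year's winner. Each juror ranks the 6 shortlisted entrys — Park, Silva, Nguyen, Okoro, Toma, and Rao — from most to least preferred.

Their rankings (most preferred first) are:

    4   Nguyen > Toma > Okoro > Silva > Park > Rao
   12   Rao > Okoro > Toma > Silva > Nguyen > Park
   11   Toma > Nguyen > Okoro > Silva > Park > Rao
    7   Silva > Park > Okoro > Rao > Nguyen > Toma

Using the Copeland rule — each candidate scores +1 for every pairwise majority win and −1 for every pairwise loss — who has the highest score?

Okoro

Pairwise results:
  Park vs Silva: Silva wins 34–0.
  Park vs Nguyen: Nguyen wins 27–7.
  Park vs Okoro: Okoro wins 27–7.
  Park vs Toma: Toma wins 27–7.
  Park vs Rao: Park wins 22–12.
  Silva vs Nguyen: Silva wins 19–15.
  Silva vs Okoro: Okoro wins 27–7.
  Silva vs Toma: Toma wins 27–7.
  Silva vs Rao: Silva wins 22–12.
  Nguyen vs Okoro: Okoro wins 19–15.
  Nguyen vs Toma: Toma wins 23–11.
  Nguyen vs Rao: Rao wins 19–15.
  Okoro vs Toma: Okoro wins 19–15.
  Okoro vs Rao: Okoro wins 22–12.
  Toma vs Rao: Rao wins 19–15.
Copeland scores (wins − losses):
  Park: 1 − 4 = -3
  Silva: 3 − 2 = 1
  Nguyen: 1 − 4 = -3
  Okoro: 5 − 0 = 5
  Toma: 3 − 2 = 1
  Rao: 2 − 3 = -1
Okoro has the best Copeland score.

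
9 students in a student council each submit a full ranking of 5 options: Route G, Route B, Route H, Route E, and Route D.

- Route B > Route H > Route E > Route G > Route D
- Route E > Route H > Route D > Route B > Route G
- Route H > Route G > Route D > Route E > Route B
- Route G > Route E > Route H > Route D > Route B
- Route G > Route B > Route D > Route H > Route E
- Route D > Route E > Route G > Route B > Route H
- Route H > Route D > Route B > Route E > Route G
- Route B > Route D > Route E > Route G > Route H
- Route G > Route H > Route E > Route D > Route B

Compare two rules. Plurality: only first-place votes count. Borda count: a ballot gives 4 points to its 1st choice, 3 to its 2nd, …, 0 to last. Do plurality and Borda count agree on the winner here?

Plurality first-place counts: Route G 3, Route B 2, Route H 2, Route E 1, Route D 1 → Route G.
Borda totals: Route G 19, Route B 15, Route H 20, Route E 18, Route D 18 → Route H.
The two rules disagree: plurality picks Route G, Borda picks Route H.

No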